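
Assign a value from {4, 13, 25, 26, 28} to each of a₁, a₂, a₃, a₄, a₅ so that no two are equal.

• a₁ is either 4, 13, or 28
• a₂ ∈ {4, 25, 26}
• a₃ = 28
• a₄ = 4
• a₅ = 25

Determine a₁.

13

a₃ has just one choice, so a₃ = 28. Remove 28 from a₁.
That leaves a₄ = 4. Strike 4 from a₁, a₂.
So a₁ = 13.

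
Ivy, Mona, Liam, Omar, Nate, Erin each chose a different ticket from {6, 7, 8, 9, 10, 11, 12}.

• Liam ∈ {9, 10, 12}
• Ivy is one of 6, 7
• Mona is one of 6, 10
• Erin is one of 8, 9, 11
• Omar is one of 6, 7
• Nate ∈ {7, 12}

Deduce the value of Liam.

9

Ivy and Omar between them cover only {6, 7} — a naked pair. Remove those values from Mona, Nate.
Mona's domain is down to {10}, so Mona = 10. Strike 10 from Liam.
Nate's domain is down to {12}, so Nate = 12. Remove 12 from Liam.
So Liam = 9.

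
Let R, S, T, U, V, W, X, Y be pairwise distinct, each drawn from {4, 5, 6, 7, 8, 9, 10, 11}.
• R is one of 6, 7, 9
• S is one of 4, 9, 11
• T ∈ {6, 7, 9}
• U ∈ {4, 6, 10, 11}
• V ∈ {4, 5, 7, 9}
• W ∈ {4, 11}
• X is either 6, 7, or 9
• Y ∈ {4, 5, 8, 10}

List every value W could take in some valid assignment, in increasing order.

4, 11

The 8 variables together cover exactly {4, 5, 6, 7, 8, 9, 10, 11} — 8 values for 8 variables — and 8 appears only in Y's list, so Y = 8.
Among the 7 still-open variables, 5 fits only V (and all 7 values in {4, 5, 6, 7, 9, 10, 11} must be used), so V = 5.
The 6 still-open variables draw from only 6 values {4, 6, 7, 9, 10, 11}, so each is used; only U can be 10, hence U = 10.
R, T, X share exactly the 3 values {6, 7, 9}; by pigeonhole those values go to them, so strike 6, 7, 9 from S.
No further eliminations apply; W can still be any of 4, 11.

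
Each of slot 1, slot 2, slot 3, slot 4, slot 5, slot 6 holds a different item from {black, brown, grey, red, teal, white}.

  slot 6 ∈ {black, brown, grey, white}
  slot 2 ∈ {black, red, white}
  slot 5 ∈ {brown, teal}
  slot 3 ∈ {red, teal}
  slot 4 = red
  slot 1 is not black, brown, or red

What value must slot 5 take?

brown

slot 4 must be red (only option left). Eliminate red elsewhere: slot 2, slot 3.
slot 3 has just one choice, so slot 3 = teal. So slot 1, slot 5 can't be teal.
So slot 5 = brown.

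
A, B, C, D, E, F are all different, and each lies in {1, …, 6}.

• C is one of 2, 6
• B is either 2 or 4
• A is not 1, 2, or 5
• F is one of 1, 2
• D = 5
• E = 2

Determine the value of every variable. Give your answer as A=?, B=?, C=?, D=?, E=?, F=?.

D must be 5 (only option left).
E has just one choice, so E = 2. Remove 2 from B, C, F.
F's domain is down to {1}, so F = 1.
That leaves B = 4. Eliminate 4 elsewhere: A.
That leaves C = 6. Strike 6 from A.
That leaves A = 3.

A=3, B=4, C=6, D=5, E=2, F=1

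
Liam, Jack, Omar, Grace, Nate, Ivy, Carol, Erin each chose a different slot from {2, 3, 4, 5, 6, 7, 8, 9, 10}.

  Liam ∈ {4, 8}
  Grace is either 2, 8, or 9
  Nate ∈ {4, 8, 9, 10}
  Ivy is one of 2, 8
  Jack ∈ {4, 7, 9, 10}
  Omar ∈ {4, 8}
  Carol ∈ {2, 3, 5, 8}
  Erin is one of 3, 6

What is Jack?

Liam and Omar between them cover only {4, 8} — a naked pair. Remove those values from Jack, Grace, Nate, Ivy, Carol.
Ivy's domain is down to {2}, so Ivy = 2. Strike 2 from Grace, Carol.
Grace's domain is down to {9}, so Grace = 9. Eliminate 9 elsewhere: Jack, Nate.
Nate has just one choice, so Nate = 10. Remove 10 from Jack.
So Jack = 7.

7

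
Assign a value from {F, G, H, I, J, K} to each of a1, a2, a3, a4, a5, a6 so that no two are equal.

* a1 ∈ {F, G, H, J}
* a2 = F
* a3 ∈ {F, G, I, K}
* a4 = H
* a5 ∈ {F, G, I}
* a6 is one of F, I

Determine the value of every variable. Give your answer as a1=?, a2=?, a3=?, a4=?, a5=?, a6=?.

a2 must be F (only option left). Eliminate F elsewhere: a1, a3, a5, a6.
a4 has just one choice, so a4 = H. Strike H from a1.
a6's domain is down to {I}, so a6 = I. Eliminate I elsewhere: a3, a5.
a5 must be G (only option left). Eliminate G elsewhere: a1, a3.
a1's domain is down to {J}, so a1 = J.
That leaves a3 = K.

a1=J, a2=F, a3=K, a4=H, a5=G, a6=I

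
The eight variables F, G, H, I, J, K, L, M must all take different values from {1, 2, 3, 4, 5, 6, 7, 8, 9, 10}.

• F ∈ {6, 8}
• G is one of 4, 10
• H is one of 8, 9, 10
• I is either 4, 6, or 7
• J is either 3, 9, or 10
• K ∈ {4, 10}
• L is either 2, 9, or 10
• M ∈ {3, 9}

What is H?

8

Among the 8 variables, 2 fits only L (and all 8 values in {2, 3, 4, 6, 7, 8, 9, 10} must be used), so L = 2.
Among the 7 still-open variables, 7 fits only I (and all 7 values in {3, 4, 6, 7, 8, 9, 10} must be used), so I = 7.
The 6 still-open variables draw from only 6 values {3, 4, 6, 8, 9, 10}, so each is used; only F can be 6, hence F = 6.
Among the 5 still-open variables, 8 fits only H (and all 5 values in {3, 4, 8, 9, 10} must be used), so H = 8.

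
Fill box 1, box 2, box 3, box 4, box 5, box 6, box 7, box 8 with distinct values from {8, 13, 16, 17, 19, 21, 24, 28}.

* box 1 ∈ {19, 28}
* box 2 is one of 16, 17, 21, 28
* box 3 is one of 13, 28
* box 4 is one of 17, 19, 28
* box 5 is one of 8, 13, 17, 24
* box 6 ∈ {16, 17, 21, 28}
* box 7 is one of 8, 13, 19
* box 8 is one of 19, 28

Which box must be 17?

box 4

Among the 8 variables, 24 fits only box 5 (and all 8 values in {8, 13, 16, 17, 19, 21, 24, 28} must be used), so box 5 = 24.
Among the 7 still-open variables, 8 fits only box 7 (and all 7 values in {8, 13, 16, 17, 19, 21, 28} must be used), so box 7 = 8.
The 6 still-open variables draw from only 6 values {13, 16, 17, 19, 21, 28}, so each is used; only box 3 can be 13, hence box 3 = 13.
The 2 variables box 1 and box 8 are confined to {19, 28}, which locks those values in; drop them from box 2, box 4, box 6.
So 17 goes to box 4.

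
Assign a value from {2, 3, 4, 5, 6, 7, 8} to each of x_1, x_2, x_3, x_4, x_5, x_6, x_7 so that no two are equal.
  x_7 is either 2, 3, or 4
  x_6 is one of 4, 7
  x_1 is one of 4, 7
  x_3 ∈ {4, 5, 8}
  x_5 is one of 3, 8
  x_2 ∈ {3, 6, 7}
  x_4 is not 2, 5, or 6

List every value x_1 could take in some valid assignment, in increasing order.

4, 7

Among the 7 variables, 2 fits only x_7 (and all 7 values in {2, 3, 4, 5, 6, 7, 8} must be used), so x_7 = 2.
The 6 still-open variables together cover exactly {3, 4, 5, 6, 7, 8} — 6 values for 6 variables — and 5 appears only in x_3's list, so x_3 = 5.
Among the 5 still-open variables, 6 fits only x_2 (and all 5 values in {3, 4, 6, 7, 8} must be used), so x_2 = 6.
x_1 and x_6 share exactly the 2 values {4, 7}; by pigeonhole those values go to them, so strike 4, 7 from x_4.
No further eliminations apply; x_1 can still be any of 4, 7.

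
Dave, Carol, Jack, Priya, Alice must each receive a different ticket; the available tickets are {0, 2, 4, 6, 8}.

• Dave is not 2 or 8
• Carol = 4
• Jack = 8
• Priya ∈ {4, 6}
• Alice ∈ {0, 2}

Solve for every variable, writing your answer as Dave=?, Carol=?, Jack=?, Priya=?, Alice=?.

Dave=0, Carol=4, Jack=8, Priya=6, Alice=2

Carol must be 4 (only option left). Strike 4 from Dave, Priya.
Jack's domain is down to {8}, so Jack = 8.
That leaves Priya = 6. Eliminate 6 elsewhere: Dave.
Dave must be 0 (only option left). So Alice can't be 0.
That leaves Alice = 2.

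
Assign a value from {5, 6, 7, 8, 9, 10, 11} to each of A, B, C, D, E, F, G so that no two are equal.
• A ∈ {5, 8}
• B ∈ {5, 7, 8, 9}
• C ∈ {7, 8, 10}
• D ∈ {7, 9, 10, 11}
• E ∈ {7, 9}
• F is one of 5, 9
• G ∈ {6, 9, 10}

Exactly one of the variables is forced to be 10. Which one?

The 7 variables draw from only 7 values {5, 6, 7, 8, 9, 10, 11}, so each is used; only G can be 6, hence G = 6.
The 6 still-open variables together cover exactly {5, 7, 8, 9, 10, 11} — 6 values for 6 variables — and 11 appears only in D's list, so D = 11.
The 5 still-open variables draw from only 5 values {5, 7, 8, 9, 10}, so each is used; only C can be 10, hence C = 10.

C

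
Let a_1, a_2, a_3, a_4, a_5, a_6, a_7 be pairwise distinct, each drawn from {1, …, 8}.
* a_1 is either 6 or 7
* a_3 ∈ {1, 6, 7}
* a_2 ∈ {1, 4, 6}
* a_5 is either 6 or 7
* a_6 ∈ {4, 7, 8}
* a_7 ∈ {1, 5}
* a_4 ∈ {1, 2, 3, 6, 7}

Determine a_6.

8

a_1 and a_5 share exactly the 2 values {6, 7}; by pigeonhole those values go to them, so strike 6, 7 from a_2, a_3, a_4, a_6.
a_3 has just one choice, so a_3 = 1. Strike 1 from a_2, a_4, a_7.
a_7 must be 5 (only option left).
a_2 must be 4 (only option left). So a_6 can't be 4.
So a_6 = 8.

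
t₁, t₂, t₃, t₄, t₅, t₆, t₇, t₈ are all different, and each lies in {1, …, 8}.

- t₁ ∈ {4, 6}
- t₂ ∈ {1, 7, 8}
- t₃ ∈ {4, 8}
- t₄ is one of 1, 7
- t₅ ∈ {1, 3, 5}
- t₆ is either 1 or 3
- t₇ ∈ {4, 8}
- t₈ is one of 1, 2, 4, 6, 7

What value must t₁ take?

The 8 variables together cover exactly {1, 2, 3, 4, 5, 6, 7, 8} — 8 values for 8 variables — and 2 appears only in t₈'s list, so t₈ = 2.
The 7 still-open variables together cover exactly {1, 3, 4, 5, 6, 7, 8} — 7 values for 7 variables — and 5 appears only in t₅'s list, so t₅ = 5.
Among the 6 still-open variables, 3 fits only t₆ (and all 6 values in {1, 3, 4, 6, 7, 8} must be used), so t₆ = 3.
The 5 still-open variables draw from only 5 values {1, 4, 6, 7, 8}, so each is used; only t₁ can be 6, hence t₁ = 6.

6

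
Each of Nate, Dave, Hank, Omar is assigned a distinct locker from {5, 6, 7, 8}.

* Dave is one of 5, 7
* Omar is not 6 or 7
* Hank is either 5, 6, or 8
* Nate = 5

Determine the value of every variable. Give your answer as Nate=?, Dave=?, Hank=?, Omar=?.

Nate's domain is down to {5}, so Nate = 5. Strike 5 from Dave, Hank, Omar.
That leaves Dave = 7.
Omar has just one choice, so Omar = 8. Strike 8 from Hank.
That leaves Hank = 6.

Nate=5, Dave=7, Hank=6, Omar=8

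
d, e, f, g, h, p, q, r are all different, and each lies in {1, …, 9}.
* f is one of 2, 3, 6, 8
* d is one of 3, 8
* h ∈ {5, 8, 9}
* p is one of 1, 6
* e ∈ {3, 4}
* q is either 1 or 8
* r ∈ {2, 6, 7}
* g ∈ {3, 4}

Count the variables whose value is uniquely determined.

5

e and g share exactly the 2 values {3, 4}; by pigeonhole those values go to them, so strike 3, 4 from d, f.
That leaves d = 8. Strike 8 from f, h, q.
That leaves q = 1. So p can't be 1.
That leaves p = 6. Strike 6 from f, r.
f must be 2 (only option left). Remove 2 from r.
That leaves r = 7.
Determined: d=8, f=2, p=6, q=1, r=7. The other variables each still have more than one consistent value. That makes 5.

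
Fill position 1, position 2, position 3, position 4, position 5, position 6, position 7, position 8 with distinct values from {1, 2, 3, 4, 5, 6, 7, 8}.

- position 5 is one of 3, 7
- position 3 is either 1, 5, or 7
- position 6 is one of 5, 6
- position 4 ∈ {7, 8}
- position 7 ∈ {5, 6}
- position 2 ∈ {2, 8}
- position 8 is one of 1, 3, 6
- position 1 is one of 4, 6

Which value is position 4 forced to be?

Among the 8 variables, 2 fits only position 2 (and all 8 values in {1, 2, 3, 4, 5, 6, 7, 8} must be used), so position 2 = 2.
The 7 still-open variables together cover exactly {1, 3, 4, 5, 6, 7, 8} — 7 values for 7 variables — and 4 appears only in position 1's list, so position 1 = 4.
The 6 still-open variables draw from only 6 values {1, 3, 5, 6, 7, 8}, so each is used; only position 4 can be 8, hence position 4 = 8.

8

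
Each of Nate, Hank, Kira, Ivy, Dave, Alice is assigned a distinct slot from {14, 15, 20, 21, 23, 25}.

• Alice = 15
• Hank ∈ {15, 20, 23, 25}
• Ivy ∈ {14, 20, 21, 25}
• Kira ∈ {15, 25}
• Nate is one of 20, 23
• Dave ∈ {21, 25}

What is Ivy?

Alice's domain is down to {15}, so Alice = 15. Remove 15 from Hank, Kira.
Kira must be 25 (only option left). Eliminate 25 elsewhere: Hank, Ivy, Dave.
Dave's domain is down to {21}, so Dave = 21. Eliminate 21 elsewhere: Ivy.
Among the 3 still-open variables, 14 fits only Ivy (and all 3 values in {14, 20, 23} must be used), so Ivy = 14.

14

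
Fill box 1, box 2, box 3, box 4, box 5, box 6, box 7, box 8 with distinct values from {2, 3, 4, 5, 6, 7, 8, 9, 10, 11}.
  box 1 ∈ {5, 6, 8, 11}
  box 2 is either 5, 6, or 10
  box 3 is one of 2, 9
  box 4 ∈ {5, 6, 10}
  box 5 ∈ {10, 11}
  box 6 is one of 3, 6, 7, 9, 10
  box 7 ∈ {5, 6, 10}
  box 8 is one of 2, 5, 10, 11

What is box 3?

9

The 3 variables box 2, box 4, box 7 are confined to {5, 6, 10}, which locks those values in; drop them from box 1, box 5, box 6, box 8.
box 5's domain is down to {11}, so box 5 = 11. So box 1, box 8 can't be 11.
box 8's domain is down to {2}, so box 8 = 2. Eliminate 2 elsewhere: box 3.
So box 3 = 9.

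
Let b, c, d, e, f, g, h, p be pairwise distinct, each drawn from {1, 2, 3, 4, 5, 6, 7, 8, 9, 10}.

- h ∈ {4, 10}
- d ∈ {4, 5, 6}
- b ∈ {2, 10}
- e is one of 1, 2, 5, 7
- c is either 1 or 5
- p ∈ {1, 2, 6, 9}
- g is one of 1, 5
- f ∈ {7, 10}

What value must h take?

The 8 variables draw from only 8 values {1, 2, 4, 5, 6, 7, 9, 10}, so each is used; only p can be 9, hence p = 9.
Among the 7 still-open variables, 6 fits only d (and all 7 values in {1, 2, 4, 5, 6, 7, 10} must be used), so d = 6.
Among the 6 still-open variables, 4 fits only h (and all 6 values in {1, 2, 4, 5, 7, 10} must be used), so h = 4.

4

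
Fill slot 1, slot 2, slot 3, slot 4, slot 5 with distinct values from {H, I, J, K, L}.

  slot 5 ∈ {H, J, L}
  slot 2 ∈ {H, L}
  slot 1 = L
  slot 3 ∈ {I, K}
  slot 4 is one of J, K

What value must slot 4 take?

K

slot 1 must be L (only option left). Remove L from slot 2, slot 5.
slot 2 has just one choice, so slot 2 = H. So slot 5 can't be H.
slot 5's domain is down to {J}, so slot 5 = J. Strike J from slot 4.
So slot 4 = K.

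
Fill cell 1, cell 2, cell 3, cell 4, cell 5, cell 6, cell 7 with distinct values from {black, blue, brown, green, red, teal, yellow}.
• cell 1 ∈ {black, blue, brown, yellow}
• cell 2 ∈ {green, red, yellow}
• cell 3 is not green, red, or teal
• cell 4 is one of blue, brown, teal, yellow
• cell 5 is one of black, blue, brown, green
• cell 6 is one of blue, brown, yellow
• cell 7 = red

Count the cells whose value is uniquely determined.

cell 7's domain is down to {red}, so cell 7 = red. Eliminate red elsewhere: cell 2.
The 6 still-open variables together cover exactly {black, blue, brown, green, teal, yellow} — 6 values for 6 variables — and teal appears only in cell 4's list, so cell 4 = teal.
Determined: cell 4=teal, cell 7=red. The other cells each still have more than one consistent value. That makes 2.

2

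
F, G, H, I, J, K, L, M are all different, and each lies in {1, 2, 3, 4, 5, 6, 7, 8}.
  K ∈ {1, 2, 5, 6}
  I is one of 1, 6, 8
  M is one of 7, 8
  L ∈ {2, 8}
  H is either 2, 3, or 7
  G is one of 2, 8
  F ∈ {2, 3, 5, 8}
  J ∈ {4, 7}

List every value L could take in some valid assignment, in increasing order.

2, 8

The 8 variables together cover exactly {1, 2, 3, 4, 5, 6, 7, 8} — 8 values for 8 variables — and 4 appears only in J's list, so J = 4.
G and L share exactly the 2 values {2, 8}; by pigeonhole those values go to them, so strike 2, 8 from F, H, I, K, M.
M has just one choice, so M = 7. Strike 7 from H.
That leaves H = 3. So F can't be 3.
F must be 5 (only option left). So K can't be 5.
No further eliminations apply; L can still be any of 2, 8.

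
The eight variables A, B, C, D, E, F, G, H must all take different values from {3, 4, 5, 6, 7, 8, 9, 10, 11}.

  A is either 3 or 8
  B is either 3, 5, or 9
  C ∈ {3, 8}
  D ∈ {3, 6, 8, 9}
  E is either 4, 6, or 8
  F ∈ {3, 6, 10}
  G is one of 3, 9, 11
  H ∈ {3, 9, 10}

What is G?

11

The 8 variables draw from only 8 values {3, 4, 5, 6, 8, 9, 10, 11}, so each is used; only E can be 4, hence E = 4.
The 7 still-open variables together cover exactly {3, 5, 6, 8, 9, 10, 11} — 7 values for 7 variables — and 5 appears only in B's list, so B = 5.
The 6 still-open variables draw from only 6 values {3, 6, 8, 9, 10, 11}, so each is used; only G can be 11, hence G = 11.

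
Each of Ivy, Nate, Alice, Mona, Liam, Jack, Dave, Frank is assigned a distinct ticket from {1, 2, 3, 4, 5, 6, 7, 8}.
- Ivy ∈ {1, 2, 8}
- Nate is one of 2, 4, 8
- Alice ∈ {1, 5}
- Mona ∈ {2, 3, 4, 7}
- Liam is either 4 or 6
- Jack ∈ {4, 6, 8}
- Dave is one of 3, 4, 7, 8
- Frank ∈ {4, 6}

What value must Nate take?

Among the 8 variables, 5 fits only Alice (and all 8 values in {1, 2, 3, 4, 5, 6, 7, 8} must be used), so Alice = 5.
The 7 still-open variables draw from only 7 values {1, 2, 3, 4, 6, 7, 8}, so each is used; only Ivy can be 1, hence Ivy = 1.
Liam and Frank share exactly the 2 values {4, 6}; by pigeonhole those values go to them, so strike 4, 6 from Nate, Mona, Jack, Dave.
Jack must be 8 (only option left). Eliminate 8 elsewhere: Nate, Dave.
So Nate = 2.

2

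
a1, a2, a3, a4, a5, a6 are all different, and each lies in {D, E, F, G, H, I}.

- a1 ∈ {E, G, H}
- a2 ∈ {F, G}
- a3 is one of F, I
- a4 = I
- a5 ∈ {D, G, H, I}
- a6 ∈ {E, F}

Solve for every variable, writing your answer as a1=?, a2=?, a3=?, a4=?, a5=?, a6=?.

a4's domain is down to {I}, so a4 = I. Eliminate I elsewhere: a3, a5.
a3 has just one choice, so a3 = F. So a2, a6 can't be F.
a6's domain is down to {E}, so a6 = E. So a1 can't be E.
a2 must be G (only option left). So a1, a5 can't be G.
That leaves a1 = H. So a5 can't be H.
a5 has just one choice, so a5 = D.

a1=H, a2=G, a3=F, a4=I, a5=D, a6=E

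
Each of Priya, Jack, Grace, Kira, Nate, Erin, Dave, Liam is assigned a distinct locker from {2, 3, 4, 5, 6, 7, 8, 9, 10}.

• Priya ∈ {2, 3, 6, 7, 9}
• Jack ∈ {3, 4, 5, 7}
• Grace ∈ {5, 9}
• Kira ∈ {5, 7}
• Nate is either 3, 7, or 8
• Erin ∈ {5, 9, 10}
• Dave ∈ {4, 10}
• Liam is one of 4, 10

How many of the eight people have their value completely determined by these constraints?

3

Dave and Liam share exactly the 2 values {4, 10}; by pigeonhole those values go to them, so strike 4, 10 from Jack, Erin.
The 2 variables Grace and Erin are confined to {5, 9}, which locks those values in; drop them from Priya, Jack, Kira.
Kira's domain is down to {7}, so Kira = 7. So Priya, Jack, Nate can't be 7.
Jack has just one choice, so Jack = 3. Strike 3 from Priya, Nate.
Nate's domain is down to {8}, so Nate = 8.
Determined: Jack=3, Kira=7, Nate=8. The other people each still have more than one consistent value. That makes 3.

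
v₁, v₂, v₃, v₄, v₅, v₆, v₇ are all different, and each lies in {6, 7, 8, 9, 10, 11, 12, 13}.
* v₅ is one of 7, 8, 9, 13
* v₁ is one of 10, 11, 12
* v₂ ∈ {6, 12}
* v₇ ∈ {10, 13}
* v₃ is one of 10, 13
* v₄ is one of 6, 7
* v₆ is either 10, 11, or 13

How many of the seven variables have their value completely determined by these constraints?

4

v₃ and v₇ between them cover only {10, 13} — a naked pair. Remove those values from v₁, v₅, v₆.
v₆ has just one choice, so v₆ = 11. Remove 11 from v₁.
That leaves v₁ = 12. Eliminate 12 elsewhere: v₂.
v₂ has just one choice, so v₂ = 6. Remove 6 from v₄.
v₄'s domain is down to {7}, so v₄ = 7. Eliminate 7 elsewhere: v₅.
Determined: v₁=12, v₂=6, v₄=7, v₆=11. The other variables each still have more than one consistent value. That makes 4.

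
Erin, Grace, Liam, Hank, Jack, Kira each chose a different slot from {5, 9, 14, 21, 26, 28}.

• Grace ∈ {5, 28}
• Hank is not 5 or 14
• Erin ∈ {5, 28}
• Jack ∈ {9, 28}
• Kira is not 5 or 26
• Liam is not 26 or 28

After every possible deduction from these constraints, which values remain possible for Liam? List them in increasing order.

The 6 variables together cover exactly {5, 9, 14, 21, 26, 28} — 6 values for 6 variables — and 26 appears only in Hank's list, so Hank = 26.
Erin and Grace share exactly the 2 values {5, 28}; by pigeonhole those values go to them, so strike 5, 28 from Liam, Jack, Kira.
Jack's domain is down to {9}, so Jack = 9. Eliminate 9 elsewhere: Liam, Kira.
No further eliminations apply; Liam can still be any of 14, 21.

14, 21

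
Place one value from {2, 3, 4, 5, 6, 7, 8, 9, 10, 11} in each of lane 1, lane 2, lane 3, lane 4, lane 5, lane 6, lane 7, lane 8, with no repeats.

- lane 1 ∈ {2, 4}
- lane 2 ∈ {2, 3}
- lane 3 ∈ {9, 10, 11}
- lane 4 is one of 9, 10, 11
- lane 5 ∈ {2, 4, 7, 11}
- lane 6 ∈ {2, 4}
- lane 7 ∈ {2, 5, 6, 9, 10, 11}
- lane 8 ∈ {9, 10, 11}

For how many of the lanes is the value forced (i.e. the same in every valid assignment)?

2

lane 1 and lane 6 between them cover only {2, 4} — a naked pair. Remove those values from lane 2, lane 5, lane 7.
lane 2 has just one choice, so lane 2 = 3.
lane 3, lane 4, lane 8 between them cover only {9, 10, 11} — a naked triple. Remove those values from lane 5, lane 7.
That leaves lane 5 = 7.
Determined: lane 2=3, lane 5=7. The other lanes each still have more than one consistent value. That makes 2.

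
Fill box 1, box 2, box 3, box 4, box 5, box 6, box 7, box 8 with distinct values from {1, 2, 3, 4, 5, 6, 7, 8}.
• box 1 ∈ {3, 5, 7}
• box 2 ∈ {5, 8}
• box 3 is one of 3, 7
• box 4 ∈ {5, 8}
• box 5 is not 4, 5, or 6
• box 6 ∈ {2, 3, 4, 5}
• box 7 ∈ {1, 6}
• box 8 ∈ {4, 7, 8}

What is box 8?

4

The 8 variables together cover exactly {1, 2, 3, 4, 5, 6, 7, 8} — 8 values for 8 variables — and 6 appears only in box 7's list, so box 7 = 6.
The 7 still-open variables draw from only 7 values {1, 2, 3, 4, 5, 7, 8}, so each is used; only box 5 can be 1, hence box 5 = 1.
Among the 6 still-open variables, 2 fits only box 6 (and all 6 values in {2, 3, 4, 5, 7, 8} must be used), so box 6 = 2.
The 5 still-open variables draw from only 5 values {3, 4, 5, 7, 8}, so each is used; only box 8 can be 4, hence box 8 = 4.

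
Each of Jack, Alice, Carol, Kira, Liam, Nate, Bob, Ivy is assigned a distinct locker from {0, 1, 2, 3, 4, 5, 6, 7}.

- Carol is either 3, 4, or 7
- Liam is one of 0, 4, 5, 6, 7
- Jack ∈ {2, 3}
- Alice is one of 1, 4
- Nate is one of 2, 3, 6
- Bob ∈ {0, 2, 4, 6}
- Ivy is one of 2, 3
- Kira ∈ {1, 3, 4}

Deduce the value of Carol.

7

Among the 8 variables, 5 fits only Liam (and all 8 values in {0, 1, 2, 3, 4, 5, 6, 7} must be used), so Liam = 5.
Among the 7 still-open variables, 0 fits only Bob (and all 7 values in {0, 1, 2, 3, 4, 6, 7} must be used), so Bob = 0.
The 6 still-open variables draw from only 6 values {1, 2, 3, 4, 6, 7}, so each is used; only Nate can be 6, hence Nate = 6.
The 5 still-open variables together cover exactly {1, 2, 3, 4, 7} — 5 values for 5 variables — and 7 appears only in Carol's list, so Carol = 7.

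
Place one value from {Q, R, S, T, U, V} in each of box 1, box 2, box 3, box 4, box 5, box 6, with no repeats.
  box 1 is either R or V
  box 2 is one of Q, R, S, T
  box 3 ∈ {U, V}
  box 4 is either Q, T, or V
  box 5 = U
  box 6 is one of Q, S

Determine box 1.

box 5 must be U (only option left). Strike U from box 3.
box 3 has just one choice, so box 3 = V. So box 1, box 4 can't be V.
So box 1 = R.

R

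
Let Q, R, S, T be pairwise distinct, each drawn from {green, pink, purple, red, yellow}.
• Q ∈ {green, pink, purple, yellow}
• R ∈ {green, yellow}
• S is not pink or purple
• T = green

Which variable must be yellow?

T's domain is down to {green}, so T = green. Eliminate green elsewhere: Q, R, S.
So yellow goes to R.

R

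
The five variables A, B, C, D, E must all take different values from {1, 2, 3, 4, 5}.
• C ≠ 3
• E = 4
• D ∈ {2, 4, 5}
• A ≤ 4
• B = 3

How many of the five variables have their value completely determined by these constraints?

2

B's domain is down to {3}, so B = 3. Eliminate 3 elsewhere: A.
That leaves E = 4. So A, C, D can't be 4.
Determined: B=3, E=4. The other variables each still have more than one consistent value. That makes 2.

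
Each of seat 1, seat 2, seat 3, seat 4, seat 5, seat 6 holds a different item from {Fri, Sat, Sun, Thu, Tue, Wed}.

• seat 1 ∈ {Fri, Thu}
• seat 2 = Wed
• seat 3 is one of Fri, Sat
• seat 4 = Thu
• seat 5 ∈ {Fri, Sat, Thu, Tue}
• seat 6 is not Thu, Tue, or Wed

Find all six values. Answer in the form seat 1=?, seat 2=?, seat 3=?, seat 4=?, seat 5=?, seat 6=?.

seat 2 must be Wed (only option left).
seat 4 has just one choice, so seat 4 = Thu. So seat 1, seat 5 can't be Thu.
That leaves seat 1 = Fri. Strike Fri from seat 3, seat 5, seat 6.
seat 3 must be Sat (only option left). So seat 5, seat 6 can't be Sat.
That leaves seat 5 = Tue.
seat 6 has just one choice, so seat 6 = Sun.

seat 1=Fri, seat 2=Wed, seat 3=Sat, seat 4=Thu, seat 5=Tue, seat 6=Sun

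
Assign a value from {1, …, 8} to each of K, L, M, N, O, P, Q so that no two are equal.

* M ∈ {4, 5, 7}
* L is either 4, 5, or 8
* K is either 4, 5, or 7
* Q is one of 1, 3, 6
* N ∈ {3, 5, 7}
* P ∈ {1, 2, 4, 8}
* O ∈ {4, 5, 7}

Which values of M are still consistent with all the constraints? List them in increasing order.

4, 5, 7

K, M, O between them cover only {4, 5, 7} — a naked triple. Remove those values from L, N, P.
L must be 8 (only option left). Remove 8 from P.
That leaves N = 3. Eliminate 3 elsewhere: Q.
No further eliminations apply; M can still be any of 4, 5, 7.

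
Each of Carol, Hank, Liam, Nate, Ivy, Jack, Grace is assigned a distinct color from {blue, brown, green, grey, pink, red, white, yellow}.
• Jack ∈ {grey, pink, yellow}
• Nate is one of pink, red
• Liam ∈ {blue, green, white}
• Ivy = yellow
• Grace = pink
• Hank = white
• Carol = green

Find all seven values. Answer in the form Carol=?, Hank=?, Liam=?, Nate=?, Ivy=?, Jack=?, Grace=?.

Carol's domain is down to {green}, so Carol = green. Eliminate green elsewhere: Liam.
Hank has just one choice, so Hank = white. Remove white from Liam.
Liam has just one choice, so Liam = blue.
Ivy's domain is down to {yellow}, so Ivy = yellow. Strike yellow from Jack.
That leaves Grace = pink. Strike pink from Nate, Jack.
That leaves Nate = red.
Jack has just one choice, so Jack = grey.

Carol=green, Hank=white, Liam=blue, Nate=red, Ivy=yellow, Jack=grey, Grace=pink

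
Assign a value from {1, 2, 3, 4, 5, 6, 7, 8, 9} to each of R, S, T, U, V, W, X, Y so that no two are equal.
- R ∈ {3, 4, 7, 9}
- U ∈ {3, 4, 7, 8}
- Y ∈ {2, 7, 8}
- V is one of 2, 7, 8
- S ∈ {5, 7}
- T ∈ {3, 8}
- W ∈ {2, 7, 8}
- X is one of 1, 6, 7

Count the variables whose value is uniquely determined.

V, W, Y share exactly the 3 values {2, 7, 8}; by pigeonhole those values go to them, so strike 2, 7, 8 from R, S, T, U, X.
That leaves S = 5.
T has just one choice, so T = 3. Remove 3 from R, U.
U must be 4 (only option left). So R can't be 4.
R must be 9 (only option left).
Determined: R=9, S=5, T=3, U=4. The other variables each still have more than one consistent value. That makes 4.

4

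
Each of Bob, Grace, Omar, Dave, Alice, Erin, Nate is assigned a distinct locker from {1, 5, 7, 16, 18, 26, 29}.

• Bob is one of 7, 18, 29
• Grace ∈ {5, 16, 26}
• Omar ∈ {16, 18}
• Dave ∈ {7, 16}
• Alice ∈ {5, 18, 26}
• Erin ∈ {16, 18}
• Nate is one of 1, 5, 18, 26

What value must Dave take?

The 7 variables together cover exactly {1, 5, 7, 16, 18, 26, 29} — 7 values for 7 variables — and 1 appears only in Nate's list, so Nate = 1.
Among the 6 still-open variables, 29 fits only Bob (and all 6 values in {5, 7, 16, 18, 26, 29} must be used), so Bob = 29.
The 5 still-open variables draw from only 5 values {5, 7, 16, 18, 26}, so each is used; only Dave can be 7, hence Dave = 7.

7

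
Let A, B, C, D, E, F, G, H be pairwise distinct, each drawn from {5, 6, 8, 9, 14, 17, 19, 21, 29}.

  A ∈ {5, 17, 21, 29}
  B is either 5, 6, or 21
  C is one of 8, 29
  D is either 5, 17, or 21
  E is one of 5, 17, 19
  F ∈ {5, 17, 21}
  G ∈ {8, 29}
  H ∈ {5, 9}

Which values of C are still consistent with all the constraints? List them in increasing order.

8, 29

The 8 variables together cover exactly {5, 6, 8, 9, 17, 19, 21, 29} — 8 values for 8 variables — and 6 appears only in B's list, so B = 6.
The 7 still-open variables draw from only 7 values {5, 8, 9, 17, 19, 21, 29}, so each is used; only H can be 9, hence H = 9.
The 6 still-open variables together cover exactly {5, 8, 17, 19, 21, 29} — 6 values for 6 variables — and 19 appears only in E's list, so E = 19.
The 2 variables C and G are confined to {8, 29}, which locks those values in; drop them from A.
No further eliminations apply; C can still be any of 8, 29.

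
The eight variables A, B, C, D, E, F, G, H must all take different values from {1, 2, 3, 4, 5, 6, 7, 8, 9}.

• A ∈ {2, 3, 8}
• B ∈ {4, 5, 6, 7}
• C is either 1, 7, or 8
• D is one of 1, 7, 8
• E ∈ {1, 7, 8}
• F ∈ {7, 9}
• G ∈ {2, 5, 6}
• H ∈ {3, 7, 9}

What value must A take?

The 3 variables C, D, E are confined to {1, 7, 8}, which locks those values in; drop them from A, B, F, H.
That leaves F = 9. Strike 9 from H.
That leaves H = 3. Eliminate 3 elsewhere: A.
So A = 2.

2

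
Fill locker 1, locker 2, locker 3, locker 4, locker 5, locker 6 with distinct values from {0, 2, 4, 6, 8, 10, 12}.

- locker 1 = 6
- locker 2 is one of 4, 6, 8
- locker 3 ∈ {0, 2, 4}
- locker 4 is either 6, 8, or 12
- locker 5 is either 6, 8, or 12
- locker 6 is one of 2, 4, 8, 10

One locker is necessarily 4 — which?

locker 2

locker 1 must be 6 (only option left). Remove 6 from locker 2, locker 4, locker 5.
locker 4 and locker 5 share exactly the 2 values {8, 12}; by pigeonhole those values go to them, so strike 8, 12 from locker 2, locker 6.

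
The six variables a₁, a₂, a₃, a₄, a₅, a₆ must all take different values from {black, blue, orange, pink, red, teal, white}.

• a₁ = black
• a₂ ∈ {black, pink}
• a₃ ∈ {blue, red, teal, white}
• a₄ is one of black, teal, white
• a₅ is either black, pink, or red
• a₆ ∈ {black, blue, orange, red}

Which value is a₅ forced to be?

a₁ has just one choice, so a₁ = black. So a₂, a₄, a₅, a₆ can't be black.
a₂ must be pink (only option left). Eliminate pink elsewhere: a₅.
So a₅ = red.

red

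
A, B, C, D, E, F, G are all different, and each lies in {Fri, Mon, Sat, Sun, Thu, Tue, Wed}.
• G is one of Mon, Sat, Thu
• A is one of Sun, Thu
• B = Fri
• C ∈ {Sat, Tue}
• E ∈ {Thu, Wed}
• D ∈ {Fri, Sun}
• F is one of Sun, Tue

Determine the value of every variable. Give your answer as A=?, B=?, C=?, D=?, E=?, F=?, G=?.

A=Thu, B=Fri, C=Sat, D=Sun, E=Wed, F=Tue, G=Mon

B has just one choice, so B = Fri. Eliminate Fri elsewhere: D.
That leaves D = Sun. So A, F can't be Sun.
F has just one choice, so F = Tue. Remove Tue from C.
That leaves A = Thu. So E, G can't be Thu.
C has just one choice, so C = Sat. Remove Sat from G.
E's domain is down to {Wed}, so E = Wed.
That leaves G = Mon.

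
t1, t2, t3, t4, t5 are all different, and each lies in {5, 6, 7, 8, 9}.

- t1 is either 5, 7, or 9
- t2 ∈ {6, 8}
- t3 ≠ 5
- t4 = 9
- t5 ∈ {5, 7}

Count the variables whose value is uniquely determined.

t4's domain is down to {9}, so t4 = 9. Strike 9 from t1, t3.
t1 and t5 between them cover only {5, 7} — a naked pair. Remove those values from t3.
Determined: t4=9. The other variables each still have more than one consistent value. That makes 1.

1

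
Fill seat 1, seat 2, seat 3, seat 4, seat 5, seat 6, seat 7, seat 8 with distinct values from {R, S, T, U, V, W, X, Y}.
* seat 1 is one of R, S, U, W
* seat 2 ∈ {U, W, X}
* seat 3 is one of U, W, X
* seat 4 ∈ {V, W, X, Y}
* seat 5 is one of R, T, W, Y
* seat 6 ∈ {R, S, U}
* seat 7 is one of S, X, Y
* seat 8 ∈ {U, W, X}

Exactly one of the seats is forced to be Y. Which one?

The 8 variables together cover exactly {R, S, T, U, V, W, X, Y} — 8 values for 8 variables — and T appears only in seat 5's list, so seat 5 = T.
The 7 still-open variables draw from only 7 values {R, S, U, V, W, X, Y}, so each is used; only seat 4 can be V, hence seat 4 = V.
The 6 still-open variables draw from only 6 values {R, S, U, W, X, Y}, so each is used; only seat 7 can be Y, hence seat 7 = Y.

seat 7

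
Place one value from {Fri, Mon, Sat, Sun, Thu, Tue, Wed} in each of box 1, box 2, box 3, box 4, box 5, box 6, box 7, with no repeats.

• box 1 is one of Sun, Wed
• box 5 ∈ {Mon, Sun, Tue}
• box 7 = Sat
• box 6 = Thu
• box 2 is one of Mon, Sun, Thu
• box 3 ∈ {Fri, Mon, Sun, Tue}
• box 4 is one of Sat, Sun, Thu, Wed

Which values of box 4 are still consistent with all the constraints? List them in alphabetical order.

box 6 must be Thu (only option left). Strike Thu from box 2, box 4.
That leaves box 7 = Sat. Remove Sat from box 4.
The 5 still-open variables together cover exactly {Fri, Mon, Sun, Tue, Wed} — 5 values for 5 variables — and Fri appears only in box 3's list, so box 3 = Fri.
Among the 4 still-open variables, Tue fits only box 5 (and all 4 values in {Mon, Sun, Tue, Wed} must be used), so box 5 = Tue.
Among the 3 still-open variables, Mon fits only box 2 (and all 3 values in {Mon, Sun, Wed} must be used), so box 2 = Mon.
No further eliminations apply; box 4 can still be any of Sun, Wed.

Sun, Wed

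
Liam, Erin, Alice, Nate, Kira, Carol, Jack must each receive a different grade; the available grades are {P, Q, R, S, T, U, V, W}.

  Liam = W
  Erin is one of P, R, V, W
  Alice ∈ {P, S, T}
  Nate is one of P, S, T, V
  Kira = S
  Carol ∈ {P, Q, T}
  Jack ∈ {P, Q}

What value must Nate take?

V

Liam's domain is down to {W}, so Liam = W. Eliminate W elsewhere: Erin.
Kira must be S (only option left). Remove S from Alice, Nate.
The 5 still-open variables draw from only 5 values {P, Q, R, T, V}, so each is used; only Erin can be R, hence Erin = R.
The 4 still-open variables draw from only 4 values {P, Q, T, V}, so each is used; only Nate can be V, hence Nate = V.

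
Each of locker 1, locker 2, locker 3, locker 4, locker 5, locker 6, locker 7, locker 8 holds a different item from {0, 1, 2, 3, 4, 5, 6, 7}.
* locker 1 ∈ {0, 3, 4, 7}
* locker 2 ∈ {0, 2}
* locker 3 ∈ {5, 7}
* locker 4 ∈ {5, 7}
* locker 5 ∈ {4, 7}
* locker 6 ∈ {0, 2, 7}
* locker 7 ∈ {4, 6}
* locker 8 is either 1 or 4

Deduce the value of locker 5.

4

Among the 8 variables, 1 fits only locker 8 (and all 8 values in {0, 1, 2, 3, 4, 5, 6, 7} must be used), so locker 8 = 1.
Among the 7 still-open variables, 3 fits only locker 1 (and all 7 values in {0, 2, 3, 4, 5, 6, 7} must be used), so locker 1 = 3.
The 6 still-open variables together cover exactly {0, 2, 4, 5, 6, 7} — 6 values for 6 variables — and 6 appears only in locker 7's list, so locker 7 = 6.
The 5 still-open variables draw from only 5 values {0, 2, 4, 5, 7}, so each is used; only locker 5 can be 4, hence locker 5 = 4.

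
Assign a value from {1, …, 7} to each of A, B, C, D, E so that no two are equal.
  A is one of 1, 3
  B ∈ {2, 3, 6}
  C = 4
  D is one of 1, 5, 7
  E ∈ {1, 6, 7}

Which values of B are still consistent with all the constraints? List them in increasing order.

C has just one choice, so C = 4.
No further eliminations apply; B can still be any of 2, 3, 6.

2, 3, 6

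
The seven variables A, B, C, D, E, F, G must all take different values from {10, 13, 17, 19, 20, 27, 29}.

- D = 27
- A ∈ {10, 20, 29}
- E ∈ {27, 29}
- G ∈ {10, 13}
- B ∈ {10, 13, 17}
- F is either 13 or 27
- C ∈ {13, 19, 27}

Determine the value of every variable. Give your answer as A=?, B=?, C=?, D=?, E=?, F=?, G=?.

D has just one choice, so D = 27. Remove 27 from C, E, F.
E's domain is down to {29}, so E = 29. So A can't be 29.
F must be 13 (only option left). Strike 13 from B, C, G.
G's domain is down to {10}, so G = 10. Eliminate 10 elsewhere: A, B.
A must be 20 (only option left).
B has just one choice, so B = 17.
C's domain is down to {19}, so C = 19.

A=20, B=17, C=19, D=27, E=29, F=13, G=10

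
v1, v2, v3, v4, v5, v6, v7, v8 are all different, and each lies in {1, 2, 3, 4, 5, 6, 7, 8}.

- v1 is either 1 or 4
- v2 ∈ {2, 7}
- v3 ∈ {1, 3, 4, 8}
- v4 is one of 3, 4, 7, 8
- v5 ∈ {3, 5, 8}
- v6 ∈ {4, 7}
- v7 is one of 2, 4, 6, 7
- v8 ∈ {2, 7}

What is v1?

The 8 variables together cover exactly {1, 2, 3, 4, 5, 6, 7, 8} — 8 values for 8 variables — and 5 appears only in v5's list, so v5 = 5.
The 7 still-open variables draw from only 7 values {1, 2, 3, 4, 6, 7, 8}, so each is used; only v7 can be 6, hence v7 = 6.
v2 and v8 share exactly the 2 values {2, 7}; by pigeonhole those values go to them, so strike 2, 7 from v4, v6.
v6 must be 4 (only option left). So v1, v3, v4 can't be 4.
So v1 = 1.

1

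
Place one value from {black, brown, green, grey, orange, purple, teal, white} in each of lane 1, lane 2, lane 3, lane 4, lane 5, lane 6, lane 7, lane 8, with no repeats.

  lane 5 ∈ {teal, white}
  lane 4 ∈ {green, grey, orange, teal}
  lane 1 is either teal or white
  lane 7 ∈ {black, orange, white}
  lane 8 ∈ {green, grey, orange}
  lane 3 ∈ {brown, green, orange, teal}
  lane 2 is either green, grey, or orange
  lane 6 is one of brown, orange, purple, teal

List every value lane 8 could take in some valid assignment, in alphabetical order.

The 8 variables together cover exactly {black, brown, green, grey, orange, purple, teal, white} — 8 values for 8 variables — and black appears only in lane 7's list, so lane 7 = black.
Among the 7 still-open variables, purple fits only lane 6 (and all 7 values in {brown, green, grey, orange, purple, teal, white} must be used), so lane 6 = purple.
The 6 still-open variables draw from only 6 values {brown, green, grey, orange, teal, white}, so each is used; only lane 3 can be brown, hence lane 3 = brown.
lane 1 and lane 5 share exactly the 2 values {teal, white}; by pigeonhole those values go to them, so strike teal, white from lane 4.
No further eliminations apply; lane 8 can still be any of green, grey, orange.

green, grey, orange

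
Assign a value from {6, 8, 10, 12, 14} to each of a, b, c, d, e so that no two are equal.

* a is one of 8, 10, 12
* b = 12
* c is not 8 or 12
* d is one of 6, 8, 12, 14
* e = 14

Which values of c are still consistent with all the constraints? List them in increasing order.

6, 10

b must be 12 (only option left). Remove 12 from a, d.
That leaves e = 14. Remove 14 from c, d.
No further eliminations apply; c can still be any of 6, 10.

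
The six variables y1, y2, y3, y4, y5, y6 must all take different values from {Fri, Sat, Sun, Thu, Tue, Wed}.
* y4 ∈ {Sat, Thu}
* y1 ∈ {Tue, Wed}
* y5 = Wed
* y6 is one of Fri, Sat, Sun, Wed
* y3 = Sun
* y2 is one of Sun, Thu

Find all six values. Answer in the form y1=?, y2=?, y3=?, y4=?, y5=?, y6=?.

y1=Tue, y2=Thu, y3=Sun, y4=Sat, y5=Wed, y6=Fri

y3's domain is down to {Sun}, so y3 = Sun. Remove Sun from y2, y6.
y5 has just one choice, so y5 = Wed. Eliminate Wed elsewhere: y1, y6.
y1 has just one choice, so y1 = Tue.
y2's domain is down to {Thu}, so y2 = Thu. Strike Thu from y4.
y4 has just one choice, so y4 = Sat. Eliminate Sat elsewhere: y6.
y6 has just one choice, so y6 = Fri.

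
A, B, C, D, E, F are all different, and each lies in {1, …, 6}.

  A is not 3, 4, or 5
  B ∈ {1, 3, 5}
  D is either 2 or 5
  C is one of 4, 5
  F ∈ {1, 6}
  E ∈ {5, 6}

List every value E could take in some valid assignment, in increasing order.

Among the 6 variables, 3 fits only B (and all 6 values in {1, 2, 3, 4, 5, 6} must be used), so B = 3.
The 5 still-open variables draw from only 5 values {1, 2, 4, 5, 6}, so each is used; only C can be 4, hence C = 4.
No further eliminations apply; E can still be any of 5, 6.

5, 6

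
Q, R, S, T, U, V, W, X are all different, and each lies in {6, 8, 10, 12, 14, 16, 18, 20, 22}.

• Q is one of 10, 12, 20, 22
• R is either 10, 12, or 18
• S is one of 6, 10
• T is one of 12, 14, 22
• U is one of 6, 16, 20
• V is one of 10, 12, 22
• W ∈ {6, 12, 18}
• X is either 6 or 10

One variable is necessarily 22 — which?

The 8 variables together cover exactly {6, 10, 12, 14, 16, 18, 20, 22} — 8 values for 8 variables — and 14 appears only in T's list, so T = 14.
The 7 still-open variables draw from only 7 values {6, 10, 12, 16, 18, 20, 22}, so each is used; only U can be 16, hence U = 16.
The 6 still-open variables together cover exactly {6, 10, 12, 18, 20, 22} — 6 values for 6 variables — and 20 appears only in Q's list, so Q = 20.
The 5 still-open variables together cover exactly {6, 10, 12, 18, 22} — 5 values for 5 variables — and 22 appears only in V's list, so V = 22.

V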